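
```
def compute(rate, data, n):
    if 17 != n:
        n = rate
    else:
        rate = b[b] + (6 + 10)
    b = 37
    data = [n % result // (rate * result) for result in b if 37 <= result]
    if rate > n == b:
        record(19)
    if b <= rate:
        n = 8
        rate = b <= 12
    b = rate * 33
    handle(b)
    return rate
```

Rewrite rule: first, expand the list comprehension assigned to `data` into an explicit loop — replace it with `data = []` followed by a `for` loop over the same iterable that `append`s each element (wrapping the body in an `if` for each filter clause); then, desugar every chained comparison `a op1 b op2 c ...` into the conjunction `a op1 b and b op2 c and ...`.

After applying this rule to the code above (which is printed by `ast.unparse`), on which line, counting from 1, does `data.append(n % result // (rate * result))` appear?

Transformed code:
def compute(rate, data, n):
    if 17 != n:
        n = rate
    else:
        rate = b[b] + (6 + 10)
    b = 37
    data = []
    for result in b:
        if 37 <= result:
            data.append(n % result // (rate * result))
    if rate > n and n == b:
        record(19)
    if b <= rate:
        n = 8
        rate = b <= 12
    b = rate * 33
    handle(b)
    return rate

10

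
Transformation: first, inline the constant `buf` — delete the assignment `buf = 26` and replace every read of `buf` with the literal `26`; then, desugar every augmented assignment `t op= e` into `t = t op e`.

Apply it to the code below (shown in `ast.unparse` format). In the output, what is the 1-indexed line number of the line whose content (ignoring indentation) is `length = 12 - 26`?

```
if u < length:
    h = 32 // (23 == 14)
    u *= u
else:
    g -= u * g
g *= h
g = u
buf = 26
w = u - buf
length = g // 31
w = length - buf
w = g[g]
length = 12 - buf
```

Transformed code:
if u < length:
    h = 32 // (23 == 14)
    u = u * u
else:
    g = g - u * g
g = g * h
g = u
w = u - 26
length = g // 31
w = length - 26
w = g[g]
length = 12 - 26

12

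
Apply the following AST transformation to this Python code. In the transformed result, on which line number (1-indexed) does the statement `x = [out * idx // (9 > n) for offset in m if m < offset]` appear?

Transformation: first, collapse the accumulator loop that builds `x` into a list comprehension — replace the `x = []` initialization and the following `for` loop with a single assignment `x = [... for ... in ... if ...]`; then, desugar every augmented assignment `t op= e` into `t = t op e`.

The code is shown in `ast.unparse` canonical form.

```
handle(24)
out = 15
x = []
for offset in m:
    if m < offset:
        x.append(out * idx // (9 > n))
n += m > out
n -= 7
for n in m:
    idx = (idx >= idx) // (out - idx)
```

Transformed code:
handle(24)
out = 15
x = [out * idx // (9 > n) for offset in m if m < offset]
n = n + (m > out)
n = n - 7
for n in m:
    idx = (idx >= idx) // (out - idx)

3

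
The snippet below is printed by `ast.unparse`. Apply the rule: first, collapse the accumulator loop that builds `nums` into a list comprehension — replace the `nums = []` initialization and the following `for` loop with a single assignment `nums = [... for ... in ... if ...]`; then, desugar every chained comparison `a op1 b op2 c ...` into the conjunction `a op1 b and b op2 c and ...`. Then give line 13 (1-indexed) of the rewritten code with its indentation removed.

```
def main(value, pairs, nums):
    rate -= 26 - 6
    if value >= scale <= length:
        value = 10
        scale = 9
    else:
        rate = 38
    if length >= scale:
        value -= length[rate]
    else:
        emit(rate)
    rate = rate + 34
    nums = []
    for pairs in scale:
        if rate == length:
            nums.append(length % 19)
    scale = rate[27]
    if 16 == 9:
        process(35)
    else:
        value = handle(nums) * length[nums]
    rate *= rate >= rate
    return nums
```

nums = [length % 19 for pairs in scale if rate == length]

Transformed code:
def main(value, pairs, nums):
    rate -= 26 - 6
    if value >= scale and scale <= length:
        value = 10
        scale = 9
    else:
        rate = 38
    if length >= scale:
        value -= length[rate]
    else:
        emit(rate)
    rate = rate + 34
    nums = [length % 19 for pairs in scale if rate == length]
    scale = rate[27]
    if 16 == 9:
        process(35)
    else:
        value = handle(nums) * length[nums]
    rate *= rate >= rate
    return nums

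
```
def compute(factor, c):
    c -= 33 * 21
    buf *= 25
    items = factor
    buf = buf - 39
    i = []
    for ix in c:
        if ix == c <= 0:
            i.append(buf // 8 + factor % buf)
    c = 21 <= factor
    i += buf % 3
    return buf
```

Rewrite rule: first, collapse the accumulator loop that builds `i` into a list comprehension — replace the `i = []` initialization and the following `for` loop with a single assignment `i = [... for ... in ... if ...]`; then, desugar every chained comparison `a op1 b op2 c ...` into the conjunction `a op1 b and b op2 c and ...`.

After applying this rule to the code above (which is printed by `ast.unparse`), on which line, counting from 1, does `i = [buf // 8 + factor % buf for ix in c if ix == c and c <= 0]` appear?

6

Transformed code:
def compute(factor, c):
    c -= 33 * 21
    buf *= 25
    items = factor
    buf = buf - 39
    i = [buf // 8 + factor % buf for ix in c if ix == c and c <= 0]
    c = 21 <= factor
    i += buf % 3
    return buf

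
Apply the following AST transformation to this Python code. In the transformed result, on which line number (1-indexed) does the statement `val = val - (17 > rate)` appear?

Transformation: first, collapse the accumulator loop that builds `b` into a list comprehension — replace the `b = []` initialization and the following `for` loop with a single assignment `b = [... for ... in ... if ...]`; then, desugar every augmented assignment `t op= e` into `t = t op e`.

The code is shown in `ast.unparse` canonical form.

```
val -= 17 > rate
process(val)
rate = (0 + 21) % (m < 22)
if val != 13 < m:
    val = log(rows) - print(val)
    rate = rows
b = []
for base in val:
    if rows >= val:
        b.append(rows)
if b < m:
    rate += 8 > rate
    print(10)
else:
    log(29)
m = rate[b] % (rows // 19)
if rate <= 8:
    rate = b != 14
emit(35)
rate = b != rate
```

Transformed code:
val = val - (17 > rate)
process(val)
rate = (0 + 21) % (m < 22)
if val != 13 < m:
    val = log(rows) - print(val)
    rate = rows
b = [rows for base in val if rows >= val]
if b < m:
    rate = rate + (8 > rate)
    print(10)
else:
    log(29)
m = rate[b] % (rows // 19)
if rate <= 8:
    rate = b != 14
emit(35)
rate = b != rate

1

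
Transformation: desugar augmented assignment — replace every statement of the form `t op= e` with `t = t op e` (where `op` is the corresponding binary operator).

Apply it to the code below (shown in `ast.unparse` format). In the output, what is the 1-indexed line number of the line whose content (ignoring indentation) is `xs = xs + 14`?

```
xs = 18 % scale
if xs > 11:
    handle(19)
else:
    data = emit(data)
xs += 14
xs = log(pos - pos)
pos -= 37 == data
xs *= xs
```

6

Transformed code:
xs = 18 % scale
if xs > 11:
    handle(19)
else:
    data = emit(data)
xs = xs + 14
xs = log(pos - pos)
pos = pos - (37 == data)
xs = xs * xs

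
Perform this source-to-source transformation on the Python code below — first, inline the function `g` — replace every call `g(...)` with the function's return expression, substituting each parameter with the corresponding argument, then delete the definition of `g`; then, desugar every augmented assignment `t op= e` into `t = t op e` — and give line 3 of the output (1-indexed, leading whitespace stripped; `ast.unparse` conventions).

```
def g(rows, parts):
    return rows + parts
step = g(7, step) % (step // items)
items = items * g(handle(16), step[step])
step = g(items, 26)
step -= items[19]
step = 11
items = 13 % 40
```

step = items + 26

Transformed code:
step = (7 + step) % (step // items)
items = items * (handle(16) + step[step])
step = items + 26
step = step - items[19]
step = 11
items = 13 % 40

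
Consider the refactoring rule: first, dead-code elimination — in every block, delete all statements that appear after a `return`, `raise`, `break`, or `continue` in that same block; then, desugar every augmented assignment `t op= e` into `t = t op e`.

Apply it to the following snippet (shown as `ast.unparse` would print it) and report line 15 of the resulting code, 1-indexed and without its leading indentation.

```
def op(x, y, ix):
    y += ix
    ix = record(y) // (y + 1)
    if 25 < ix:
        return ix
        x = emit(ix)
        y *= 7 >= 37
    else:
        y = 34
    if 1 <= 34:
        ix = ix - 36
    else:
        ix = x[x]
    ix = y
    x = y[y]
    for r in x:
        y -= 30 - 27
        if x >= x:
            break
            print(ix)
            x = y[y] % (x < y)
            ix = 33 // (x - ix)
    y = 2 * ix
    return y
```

y = y - (30 - 27)

Transformed code:
def op(x, y, ix):
    y = y + ix
    ix = record(y) // (y + 1)
    if 25 < ix:
        return ix
    else:
        y = 34
    if 1 <= 34:
        ix = ix - 36
    else:
        ix = x[x]
    ix = y
    x = y[y]
    for r in x:
        y = y - (30 - 27)
        if x >= x:
            break
    y = 2 * ix
    return y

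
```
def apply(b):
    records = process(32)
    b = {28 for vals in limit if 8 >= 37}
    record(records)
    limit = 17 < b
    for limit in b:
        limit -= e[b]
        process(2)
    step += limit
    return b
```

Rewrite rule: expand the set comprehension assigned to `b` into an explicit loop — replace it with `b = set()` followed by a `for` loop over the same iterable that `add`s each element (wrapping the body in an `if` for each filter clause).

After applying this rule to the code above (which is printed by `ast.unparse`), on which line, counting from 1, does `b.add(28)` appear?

Transformed code:
def apply(b):
    records = process(32)
    b = set()
    for vals in limit:
        if 8 >= 37:
            b.add(28)
    record(records)
    limit = 17 < b
    for limit in b:
        limit -= e[b]
        process(2)
    step += limit
    return b

6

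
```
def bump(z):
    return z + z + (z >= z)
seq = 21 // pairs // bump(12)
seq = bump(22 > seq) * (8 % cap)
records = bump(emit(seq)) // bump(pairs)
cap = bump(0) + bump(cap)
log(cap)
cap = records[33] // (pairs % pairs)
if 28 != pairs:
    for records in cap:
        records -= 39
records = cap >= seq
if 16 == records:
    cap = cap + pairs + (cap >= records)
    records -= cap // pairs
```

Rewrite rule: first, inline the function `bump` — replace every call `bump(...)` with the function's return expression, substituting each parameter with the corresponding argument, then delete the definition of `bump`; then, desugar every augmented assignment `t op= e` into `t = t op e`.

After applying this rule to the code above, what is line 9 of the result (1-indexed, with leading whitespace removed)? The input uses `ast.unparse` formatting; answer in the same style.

Transformed code:
seq = 21 // pairs // (12 + 12 + (12 >= 12))
seq = ((22 > seq) + (22 > seq) + ((22 > seq) >= (22 > seq))) * (8 % cap)
records = (emit(seq) + emit(seq) + (emit(seq) >= emit(seq))) // (pairs + pairs + (pairs >= pairs))
cap = 0 + 0 + (0 >= 0) + (cap + cap + (cap >= cap))
log(cap)
cap = records[33] // (pairs % pairs)
if 28 != pairs:
    for records in cap:
        records = records - 39
records = cap >= seq
if 16 == records:
    cap = cap + pairs + (cap >= records)
    records = records - cap // pairs

records = records - 39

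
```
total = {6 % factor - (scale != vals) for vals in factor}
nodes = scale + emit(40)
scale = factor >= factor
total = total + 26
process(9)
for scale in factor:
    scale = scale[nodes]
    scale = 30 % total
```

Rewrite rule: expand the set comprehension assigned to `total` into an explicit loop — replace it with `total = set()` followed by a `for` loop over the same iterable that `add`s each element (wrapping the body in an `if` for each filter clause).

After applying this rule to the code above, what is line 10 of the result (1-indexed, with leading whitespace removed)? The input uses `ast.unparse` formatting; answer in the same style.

Transformed code:
total = set()
for vals in factor:
    total.add(6 % factor - (scale != vals))
nodes = scale + emit(40)
scale = factor >= factor
total = total + 26
process(9)
for scale in factor:
    scale = scale[nodes]
    scale = 30 % total

scale = 30 % total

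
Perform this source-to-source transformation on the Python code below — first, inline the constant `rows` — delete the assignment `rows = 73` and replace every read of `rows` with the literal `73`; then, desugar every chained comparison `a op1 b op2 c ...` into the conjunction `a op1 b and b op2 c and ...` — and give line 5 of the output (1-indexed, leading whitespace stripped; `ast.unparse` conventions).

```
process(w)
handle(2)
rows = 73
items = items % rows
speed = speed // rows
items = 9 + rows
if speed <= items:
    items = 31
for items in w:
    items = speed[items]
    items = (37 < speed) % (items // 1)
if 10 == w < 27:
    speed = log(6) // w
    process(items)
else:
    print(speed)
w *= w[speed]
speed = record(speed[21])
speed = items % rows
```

Transformed code:
process(w)
handle(2)
items = items % 73
speed = speed // 73
items = 9 + 73
if speed <= items:
    items = 31
for items in w:
    items = speed[items]
    items = (37 < speed) % (items // 1)
if 10 == w and w < 27:
    speed = log(6) // w
    process(items)
else:
    print(speed)
w *= w[speed]
speed = record(speed[21])
speed = items % 73

items = 9 + 73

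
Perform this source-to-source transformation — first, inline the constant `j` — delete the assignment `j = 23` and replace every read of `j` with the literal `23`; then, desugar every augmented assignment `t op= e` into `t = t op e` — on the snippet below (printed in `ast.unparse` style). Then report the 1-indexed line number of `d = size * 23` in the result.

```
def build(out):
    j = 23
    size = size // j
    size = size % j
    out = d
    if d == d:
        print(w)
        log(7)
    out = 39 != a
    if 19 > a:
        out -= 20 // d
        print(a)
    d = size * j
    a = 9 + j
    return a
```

Transformed code:
def build(out):
    size = size // 23
    size = size % 23
    out = d
    if d == d:
        print(w)
        log(7)
    out = 39 != a
    if 19 > a:
        out = out - 20 // d
        print(a)
    d = size * 23
    a = 9 + 23
    return a

12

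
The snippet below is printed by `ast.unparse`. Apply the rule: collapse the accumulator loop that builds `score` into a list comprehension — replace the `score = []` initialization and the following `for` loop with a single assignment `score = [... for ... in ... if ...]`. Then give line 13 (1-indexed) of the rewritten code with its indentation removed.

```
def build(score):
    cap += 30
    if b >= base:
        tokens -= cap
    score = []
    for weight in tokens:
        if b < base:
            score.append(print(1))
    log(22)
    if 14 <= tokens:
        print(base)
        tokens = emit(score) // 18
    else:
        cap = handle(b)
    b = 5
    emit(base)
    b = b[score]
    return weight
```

emit(base)

Transformed code:
def build(score):
    cap += 30
    if b >= base:
        tokens -= cap
    score = [print(1) for weight in tokens if b < base]
    log(22)
    if 14 <= tokens:
        print(base)
        tokens = emit(score) // 18
    else:
        cap = handle(b)
    b = 5
    emit(base)
    b = b[score]
    return weight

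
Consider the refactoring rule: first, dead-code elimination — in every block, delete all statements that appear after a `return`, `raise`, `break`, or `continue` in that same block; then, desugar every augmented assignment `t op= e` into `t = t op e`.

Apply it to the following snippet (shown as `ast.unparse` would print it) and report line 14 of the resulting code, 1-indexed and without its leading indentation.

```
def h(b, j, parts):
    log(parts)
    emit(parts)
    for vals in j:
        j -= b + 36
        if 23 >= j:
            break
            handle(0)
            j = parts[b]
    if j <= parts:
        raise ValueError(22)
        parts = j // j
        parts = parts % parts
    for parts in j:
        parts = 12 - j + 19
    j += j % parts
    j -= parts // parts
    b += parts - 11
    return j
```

b = b + (parts - 11)

Transformed code:
def h(b, j, parts):
    log(parts)
    emit(parts)
    for vals in j:
        j = j - (b + 36)
        if 23 >= j:
            break
    if j <= parts:
        raise ValueError(22)
    for parts in j:
        parts = 12 - j + 19
    j = j + j % parts
    j = j - parts // parts
    b = b + (parts - 11)
    return j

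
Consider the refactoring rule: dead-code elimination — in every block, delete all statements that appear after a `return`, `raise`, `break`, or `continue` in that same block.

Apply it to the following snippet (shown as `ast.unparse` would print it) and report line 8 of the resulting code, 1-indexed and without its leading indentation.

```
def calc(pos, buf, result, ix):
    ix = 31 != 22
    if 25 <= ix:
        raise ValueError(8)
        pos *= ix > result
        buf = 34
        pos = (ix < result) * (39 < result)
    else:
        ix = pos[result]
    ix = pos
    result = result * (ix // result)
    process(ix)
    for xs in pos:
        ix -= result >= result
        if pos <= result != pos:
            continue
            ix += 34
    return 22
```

Transformed code:
def calc(pos, buf, result, ix):
    ix = 31 != 22
    if 25 <= ix:
        raise ValueError(8)
    else:
        ix = pos[result]
    ix = pos
    result = result * (ix // result)
    process(ix)
    for xs in pos:
        ix -= result >= result
        if pos <= result != pos:
            continue
    return 22

result = result * (ix // result)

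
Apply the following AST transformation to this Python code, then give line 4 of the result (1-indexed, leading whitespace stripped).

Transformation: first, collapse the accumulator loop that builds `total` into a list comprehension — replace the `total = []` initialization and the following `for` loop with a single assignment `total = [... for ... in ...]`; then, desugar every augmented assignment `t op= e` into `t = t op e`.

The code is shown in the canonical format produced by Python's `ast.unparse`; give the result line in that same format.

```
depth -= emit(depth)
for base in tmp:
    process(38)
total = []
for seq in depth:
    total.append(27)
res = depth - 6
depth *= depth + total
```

Transformed code:
depth = depth - emit(depth)
for base in tmp:
    process(38)
total = [27 for seq in depth]
res = depth - 6
depth = depth * (depth + total)

total = [27 for seq in depth]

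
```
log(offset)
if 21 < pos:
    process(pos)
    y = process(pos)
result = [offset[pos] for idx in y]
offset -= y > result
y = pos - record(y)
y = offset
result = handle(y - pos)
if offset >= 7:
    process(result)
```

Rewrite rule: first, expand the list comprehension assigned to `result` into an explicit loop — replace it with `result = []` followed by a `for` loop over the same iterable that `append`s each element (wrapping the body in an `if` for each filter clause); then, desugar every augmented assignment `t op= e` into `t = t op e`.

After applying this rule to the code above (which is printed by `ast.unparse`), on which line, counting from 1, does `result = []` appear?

Transformed code:
log(offset)
if 21 < pos:
    process(pos)
    y = process(pos)
result = []
for idx in y:
    result.append(offset[pos])
offset = offset - (y > result)
y = pos - record(y)
y = offset
result = handle(y - pos)
if offset >= 7:
    process(result)

5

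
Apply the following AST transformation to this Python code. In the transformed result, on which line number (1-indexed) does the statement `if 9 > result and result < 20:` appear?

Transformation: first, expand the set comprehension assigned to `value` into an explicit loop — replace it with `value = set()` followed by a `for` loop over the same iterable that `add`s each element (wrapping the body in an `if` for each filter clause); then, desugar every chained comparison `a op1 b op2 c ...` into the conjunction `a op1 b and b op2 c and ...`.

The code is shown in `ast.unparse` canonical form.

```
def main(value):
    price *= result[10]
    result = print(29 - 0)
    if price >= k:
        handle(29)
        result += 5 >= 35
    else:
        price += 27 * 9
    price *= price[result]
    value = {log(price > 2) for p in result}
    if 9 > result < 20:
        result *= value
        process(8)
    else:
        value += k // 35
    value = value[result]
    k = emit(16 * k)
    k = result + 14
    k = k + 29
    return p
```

Transformed code:
def main(value):
    price *= result[10]
    result = print(29 - 0)
    if price >= k:
        handle(29)
        result += 5 >= 35
    else:
        price += 27 * 9
    price *= price[result]
    value = set()
    for p in result:
        value.add(log(price > 2))
    if 9 > result and result < 20:
        result *= value
        process(8)
    else:
        value += k // 35
    value = value[result]
    k = emit(16 * k)
    k = result + 14
    k = k + 29
    return p

13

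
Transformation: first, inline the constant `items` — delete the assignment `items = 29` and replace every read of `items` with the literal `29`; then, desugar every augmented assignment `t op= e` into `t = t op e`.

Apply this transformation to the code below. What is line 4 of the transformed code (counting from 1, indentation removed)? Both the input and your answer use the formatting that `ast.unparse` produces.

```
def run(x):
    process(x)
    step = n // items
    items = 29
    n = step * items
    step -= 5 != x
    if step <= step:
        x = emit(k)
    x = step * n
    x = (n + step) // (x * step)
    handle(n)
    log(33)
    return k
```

n = step * 29

Transformed code:
def run(x):
    process(x)
    step = n // 29
    n = step * 29
    step = step - (5 != x)
    if step <= step:
        x = emit(k)
    x = step * n
    x = (n + step) // (x * step)
    handle(n)
    log(33)
    return k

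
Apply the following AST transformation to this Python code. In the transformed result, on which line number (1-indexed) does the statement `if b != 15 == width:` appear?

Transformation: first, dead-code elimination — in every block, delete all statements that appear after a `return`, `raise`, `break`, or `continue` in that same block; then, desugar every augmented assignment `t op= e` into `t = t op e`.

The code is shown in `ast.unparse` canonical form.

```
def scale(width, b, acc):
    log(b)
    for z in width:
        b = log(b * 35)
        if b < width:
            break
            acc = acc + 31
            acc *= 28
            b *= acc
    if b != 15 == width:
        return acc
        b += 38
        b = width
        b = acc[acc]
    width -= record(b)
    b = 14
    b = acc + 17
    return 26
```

Transformed code:
def scale(width, b, acc):
    log(b)
    for z in width:
        b = log(b * 35)
        if b < width:
            break
    if b != 15 == width:
        return acc
    width = width - record(b)
    b = 14
    b = acc + 17
    return 26

7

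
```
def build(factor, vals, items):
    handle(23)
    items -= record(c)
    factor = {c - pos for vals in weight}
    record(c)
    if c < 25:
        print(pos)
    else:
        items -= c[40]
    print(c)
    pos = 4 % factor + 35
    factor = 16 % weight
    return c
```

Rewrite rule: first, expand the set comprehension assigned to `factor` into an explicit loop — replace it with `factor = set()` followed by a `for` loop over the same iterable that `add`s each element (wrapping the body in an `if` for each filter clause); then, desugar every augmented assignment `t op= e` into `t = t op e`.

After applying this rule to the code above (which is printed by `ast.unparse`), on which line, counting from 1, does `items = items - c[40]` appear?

11

Transformed code:
def build(factor, vals, items):
    handle(23)
    items = items - record(c)
    factor = set()
    for vals in weight:
        factor.add(c - pos)
    record(c)
    if c < 25:
        print(pos)
    else:
        items = items - c[40]
    print(c)
    pos = 4 % factor + 35
    factor = 16 % weight
    return c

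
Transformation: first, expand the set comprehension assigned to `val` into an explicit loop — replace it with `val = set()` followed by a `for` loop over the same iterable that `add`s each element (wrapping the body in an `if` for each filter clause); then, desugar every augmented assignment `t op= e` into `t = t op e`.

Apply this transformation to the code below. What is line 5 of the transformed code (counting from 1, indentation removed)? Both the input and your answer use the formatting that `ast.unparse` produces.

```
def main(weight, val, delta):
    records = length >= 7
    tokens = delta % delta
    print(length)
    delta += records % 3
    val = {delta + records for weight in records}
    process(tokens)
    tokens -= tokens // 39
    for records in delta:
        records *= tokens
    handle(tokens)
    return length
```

delta = delta + records % 3

Transformed code:
def main(weight, val, delta):
    records = length >= 7
    tokens = delta % delta
    print(length)
    delta = delta + records % 3
    val = set()
    for weight in records:
        val.add(delta + records)
    process(tokens)
    tokens = tokens - tokens // 39
    for records in delta:
        records = records * tokens
    handle(tokens)
    return length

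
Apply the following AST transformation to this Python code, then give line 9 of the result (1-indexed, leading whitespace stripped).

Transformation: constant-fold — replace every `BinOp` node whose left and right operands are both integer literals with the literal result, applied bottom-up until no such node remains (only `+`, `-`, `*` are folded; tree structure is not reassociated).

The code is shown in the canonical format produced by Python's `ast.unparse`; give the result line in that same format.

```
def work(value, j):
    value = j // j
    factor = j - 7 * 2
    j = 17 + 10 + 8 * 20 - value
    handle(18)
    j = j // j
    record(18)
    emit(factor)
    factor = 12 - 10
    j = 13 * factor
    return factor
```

factor = 2

Transformed code:
def work(value, j):
    value = j // j
    factor = j - 14
    j = 187 - value
    handle(18)
    j = j // j
    record(18)
    emit(factor)
    factor = 2
    j = 13 * factor
    return factor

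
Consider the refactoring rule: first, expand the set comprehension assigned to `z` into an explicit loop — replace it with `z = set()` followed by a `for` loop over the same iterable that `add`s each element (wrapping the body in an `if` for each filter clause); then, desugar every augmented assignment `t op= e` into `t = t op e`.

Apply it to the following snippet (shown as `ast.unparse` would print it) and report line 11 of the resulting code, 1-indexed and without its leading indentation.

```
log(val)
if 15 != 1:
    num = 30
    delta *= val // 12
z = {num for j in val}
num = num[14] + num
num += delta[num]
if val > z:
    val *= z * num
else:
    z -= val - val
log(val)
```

Transformed code:
log(val)
if 15 != 1:
    num = 30
    delta = delta * (val // 12)
z = set()
for j in val:
    z.add(num)
num = num[14] + num
num = num + delta[num]
if val > z:
    val = val * (z * num)
else:
    z = z - (val - val)
log(val)

val = val * (z * num)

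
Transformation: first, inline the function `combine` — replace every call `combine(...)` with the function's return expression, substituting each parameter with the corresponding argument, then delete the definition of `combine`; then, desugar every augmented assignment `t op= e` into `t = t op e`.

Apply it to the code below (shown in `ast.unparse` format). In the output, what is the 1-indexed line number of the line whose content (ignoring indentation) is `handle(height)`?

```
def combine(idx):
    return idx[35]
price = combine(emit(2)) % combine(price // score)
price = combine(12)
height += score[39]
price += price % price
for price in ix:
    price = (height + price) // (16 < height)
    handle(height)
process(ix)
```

Transformed code:
price = emit(2)[35] % (price // score)[35]
price = 12[35]
height = height + score[39]
price = price + price % price
for price in ix:
    price = (height + price) // (16 < height)
    handle(height)
process(ix)

7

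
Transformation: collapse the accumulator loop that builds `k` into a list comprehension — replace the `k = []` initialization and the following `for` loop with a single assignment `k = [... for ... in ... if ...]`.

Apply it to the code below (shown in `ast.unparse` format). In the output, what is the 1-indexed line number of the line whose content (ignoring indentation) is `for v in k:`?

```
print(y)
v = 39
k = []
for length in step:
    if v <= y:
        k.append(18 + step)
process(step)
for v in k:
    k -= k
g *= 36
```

Transformed code:
print(y)
v = 39
k = [18 + step for length in step if v <= y]
process(step)
for v in k:
    k -= k
g *= 36

5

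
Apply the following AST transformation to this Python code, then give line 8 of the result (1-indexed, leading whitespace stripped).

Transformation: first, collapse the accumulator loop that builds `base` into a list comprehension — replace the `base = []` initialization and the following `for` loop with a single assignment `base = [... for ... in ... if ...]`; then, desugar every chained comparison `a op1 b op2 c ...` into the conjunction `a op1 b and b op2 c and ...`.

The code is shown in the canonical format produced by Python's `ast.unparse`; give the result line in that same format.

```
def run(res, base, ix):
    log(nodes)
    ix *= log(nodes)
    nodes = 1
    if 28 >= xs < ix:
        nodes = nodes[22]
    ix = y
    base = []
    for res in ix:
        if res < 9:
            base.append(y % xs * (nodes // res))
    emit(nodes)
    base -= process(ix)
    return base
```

Transformed code:
def run(res, base, ix):
    log(nodes)
    ix *= log(nodes)
    nodes = 1
    if 28 >= xs and xs < ix:
        nodes = nodes[22]
    ix = y
    base = [y % xs * (nodes // res) for res in ix if res < 9]
    emit(nodes)
    base -= process(ix)
    return base

base = [y % xs * (nodes // res) for res in ix if res < 9]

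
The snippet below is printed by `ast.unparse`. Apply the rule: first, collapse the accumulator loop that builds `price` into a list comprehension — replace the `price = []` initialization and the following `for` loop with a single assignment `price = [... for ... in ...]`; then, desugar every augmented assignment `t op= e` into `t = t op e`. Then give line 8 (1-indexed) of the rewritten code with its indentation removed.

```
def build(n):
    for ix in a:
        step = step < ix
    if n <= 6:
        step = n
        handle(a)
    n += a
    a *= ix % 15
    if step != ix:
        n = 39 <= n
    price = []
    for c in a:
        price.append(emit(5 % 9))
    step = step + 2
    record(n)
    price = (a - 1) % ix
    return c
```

Transformed code:
def build(n):
    for ix in a:
        step = step < ix
    if n <= 6:
        step = n
        handle(a)
    n = n + a
    a = a * (ix % 15)
    if step != ix:
        n = 39 <= n
    price = [emit(5 % 9) for c in a]
    step = step + 2
    record(n)
    price = (a - 1) % ix
    return c

a = a * (ix % 15)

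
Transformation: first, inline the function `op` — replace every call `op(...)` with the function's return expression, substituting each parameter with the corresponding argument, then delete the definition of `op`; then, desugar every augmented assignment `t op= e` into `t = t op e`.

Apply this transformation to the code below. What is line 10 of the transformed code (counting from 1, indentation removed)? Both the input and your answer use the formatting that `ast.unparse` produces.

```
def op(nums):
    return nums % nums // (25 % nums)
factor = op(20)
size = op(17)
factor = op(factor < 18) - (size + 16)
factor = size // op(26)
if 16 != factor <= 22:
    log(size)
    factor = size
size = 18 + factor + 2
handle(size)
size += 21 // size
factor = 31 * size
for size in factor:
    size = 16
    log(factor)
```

Transformed code:
factor = 20 % 20 // (25 % 20)
size = 17 % 17 // (25 % 17)
factor = (factor < 18) % (factor < 18) // (25 % (factor < 18)) - (size + 16)
factor = size // (26 % 26 // (25 % 26))
if 16 != factor <= 22:
    log(size)
    factor = size
size = 18 + factor + 2
handle(size)
size = size + 21 // size
factor = 31 * size
for size in factor:
    size = 16
    log(factor)

size = size + 21 // size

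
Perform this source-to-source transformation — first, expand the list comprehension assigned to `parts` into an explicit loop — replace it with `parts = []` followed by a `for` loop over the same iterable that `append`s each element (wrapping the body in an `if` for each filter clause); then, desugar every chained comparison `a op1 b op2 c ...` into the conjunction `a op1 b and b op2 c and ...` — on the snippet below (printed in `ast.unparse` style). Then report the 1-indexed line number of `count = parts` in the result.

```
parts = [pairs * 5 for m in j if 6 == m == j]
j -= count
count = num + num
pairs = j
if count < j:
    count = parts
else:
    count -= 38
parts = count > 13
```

9

Transformed code:
parts = []
for m in j:
    if 6 == m and m == j:
        parts.append(pairs * 5)
j -= count
count = num + num
pairs = j
if count < j:
    count = parts
else:
    count -= 38
parts = count > 13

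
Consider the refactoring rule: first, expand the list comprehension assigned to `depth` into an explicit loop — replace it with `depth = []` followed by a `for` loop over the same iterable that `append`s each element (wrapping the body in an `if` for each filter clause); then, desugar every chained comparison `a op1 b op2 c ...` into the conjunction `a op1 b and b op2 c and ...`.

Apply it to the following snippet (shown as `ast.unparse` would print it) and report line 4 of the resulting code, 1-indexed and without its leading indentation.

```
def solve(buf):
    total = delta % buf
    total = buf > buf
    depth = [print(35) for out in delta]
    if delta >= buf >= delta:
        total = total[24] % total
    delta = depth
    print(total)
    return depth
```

depth = []

Transformed code:
def solve(buf):
    total = delta % buf
    total = buf > buf
    depth = []
    for out in delta:
        depth.append(print(35))
    if delta >= buf and buf >= delta:
        total = total[24] % total
    delta = depth
    print(total)
    return depth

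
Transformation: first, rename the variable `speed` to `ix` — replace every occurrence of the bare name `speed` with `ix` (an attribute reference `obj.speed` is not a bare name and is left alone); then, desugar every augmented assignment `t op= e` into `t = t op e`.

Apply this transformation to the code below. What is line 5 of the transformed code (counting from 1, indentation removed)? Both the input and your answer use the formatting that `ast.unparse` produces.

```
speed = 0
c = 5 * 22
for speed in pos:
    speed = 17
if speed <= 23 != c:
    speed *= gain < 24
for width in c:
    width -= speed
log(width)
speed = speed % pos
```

Transformed code:
ix = 0
c = 5 * 22
for ix in pos:
    ix = 17
if ix <= 23 != c:
    ix = ix * (gain < 24)
for width in c:
    width = width - ix
log(width)
ix = ix % pos

if ix <= 23 != c:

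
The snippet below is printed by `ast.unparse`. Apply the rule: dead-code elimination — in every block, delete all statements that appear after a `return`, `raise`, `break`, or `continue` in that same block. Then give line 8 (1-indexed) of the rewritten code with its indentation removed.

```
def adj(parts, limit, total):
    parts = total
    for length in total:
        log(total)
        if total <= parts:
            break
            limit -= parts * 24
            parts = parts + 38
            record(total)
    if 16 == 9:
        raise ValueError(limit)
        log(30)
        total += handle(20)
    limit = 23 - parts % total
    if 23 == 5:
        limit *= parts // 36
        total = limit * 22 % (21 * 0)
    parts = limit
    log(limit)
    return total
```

Transformed code:
def adj(parts, limit, total):
    parts = total
    for length in total:
        log(total)
        if total <= parts:
            break
    if 16 == 9:
        raise ValueError(limit)
    limit = 23 - parts % total
    if 23 == 5:
        limit *= parts // 36
        total = limit * 22 % (21 * 0)
    parts = limit
    log(limit)
    return total

raise ValueError(limit)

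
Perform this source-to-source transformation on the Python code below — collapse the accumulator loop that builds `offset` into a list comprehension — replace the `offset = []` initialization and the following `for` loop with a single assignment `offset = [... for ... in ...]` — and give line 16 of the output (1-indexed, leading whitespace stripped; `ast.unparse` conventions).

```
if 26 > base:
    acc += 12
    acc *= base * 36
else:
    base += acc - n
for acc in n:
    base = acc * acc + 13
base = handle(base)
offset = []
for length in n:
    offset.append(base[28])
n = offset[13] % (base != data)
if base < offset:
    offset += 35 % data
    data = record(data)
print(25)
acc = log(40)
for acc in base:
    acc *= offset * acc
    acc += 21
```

Transformed code:
if 26 > base:
    acc += 12
    acc *= base * 36
else:
    base += acc - n
for acc in n:
    base = acc * acc + 13
base = handle(base)
offset = [base[28] for length in n]
n = offset[13] % (base != data)
if base < offset:
    offset += 35 % data
    data = record(data)
print(25)
acc = log(40)
for acc in base:
    acc *= offset * acc
    acc += 21

for acc in base:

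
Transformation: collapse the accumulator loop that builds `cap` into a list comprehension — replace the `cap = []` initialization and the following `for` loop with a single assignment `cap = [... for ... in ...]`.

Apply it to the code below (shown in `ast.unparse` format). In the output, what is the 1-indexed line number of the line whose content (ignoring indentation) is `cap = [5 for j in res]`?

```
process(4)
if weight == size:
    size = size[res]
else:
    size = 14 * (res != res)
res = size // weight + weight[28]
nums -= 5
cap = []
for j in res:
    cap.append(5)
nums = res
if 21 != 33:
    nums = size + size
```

Transformed code:
process(4)
if weight == size:
    size = size[res]
else:
    size = 14 * (res != res)
res = size // weight + weight[28]
nums -= 5
cap = [5 for j in res]
nums = res
if 21 != 33:
    nums = size + size

8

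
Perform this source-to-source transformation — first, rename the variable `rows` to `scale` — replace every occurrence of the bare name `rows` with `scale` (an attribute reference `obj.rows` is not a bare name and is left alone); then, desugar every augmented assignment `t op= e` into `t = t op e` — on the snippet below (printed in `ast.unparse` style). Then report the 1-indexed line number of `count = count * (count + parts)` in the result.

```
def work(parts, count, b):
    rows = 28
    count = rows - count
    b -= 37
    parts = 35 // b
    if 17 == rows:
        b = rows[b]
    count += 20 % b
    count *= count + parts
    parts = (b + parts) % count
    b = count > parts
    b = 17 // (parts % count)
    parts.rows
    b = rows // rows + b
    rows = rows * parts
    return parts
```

Transformed code:
def work(parts, count, b):
    scale = 28
    count = scale - count
    b = b - 37
    parts = 35 // b
    if 17 == scale:
        b = scale[b]
    count = count + 20 % b
    count = count * (count + parts)
    parts = (b + parts) % count
    b = count > parts
    b = 17 // (parts % count)
    parts.rows
    b = scale // scale + b
    scale = scale * parts
    return parts

9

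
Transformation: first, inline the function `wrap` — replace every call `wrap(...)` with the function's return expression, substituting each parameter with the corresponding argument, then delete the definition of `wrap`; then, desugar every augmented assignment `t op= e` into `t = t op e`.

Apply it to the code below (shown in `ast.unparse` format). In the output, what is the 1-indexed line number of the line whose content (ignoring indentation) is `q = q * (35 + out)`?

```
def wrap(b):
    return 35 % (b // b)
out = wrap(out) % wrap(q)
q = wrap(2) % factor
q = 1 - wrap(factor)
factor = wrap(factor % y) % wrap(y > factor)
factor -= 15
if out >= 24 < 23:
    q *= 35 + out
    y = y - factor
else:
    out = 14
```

Transformed code:
out = 35 % (out // out) % (35 % (q // q))
q = 35 % (2 // 2) % factor
q = 1 - 35 % (factor // factor)
factor = 35 % (factor % y // (factor % y)) % (35 % ((y > factor) // (y > factor)))
factor = factor - 15
if out >= 24 < 23:
    q = q * (35 + out)
    y = y - factor
else:
    out = 14

7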